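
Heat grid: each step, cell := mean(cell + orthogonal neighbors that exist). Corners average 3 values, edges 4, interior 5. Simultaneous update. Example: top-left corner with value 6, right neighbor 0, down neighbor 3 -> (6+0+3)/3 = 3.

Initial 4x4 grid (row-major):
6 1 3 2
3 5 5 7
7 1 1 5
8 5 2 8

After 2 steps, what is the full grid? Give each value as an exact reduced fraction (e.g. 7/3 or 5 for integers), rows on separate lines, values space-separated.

Answer: 37/9 77/24 147/40 23/6
49/12 4 7/2 91/20
307/60 367/100 401/100 89/20
185/36 277/60 79/20 19/4

Derivation:
After step 1:
  10/3 15/4 11/4 4
  21/4 3 21/5 19/4
  19/4 19/5 14/5 21/4
  20/3 4 4 5
After step 2:
  37/9 77/24 147/40 23/6
  49/12 4 7/2 91/20
  307/60 367/100 401/100 89/20
  185/36 277/60 79/20 19/4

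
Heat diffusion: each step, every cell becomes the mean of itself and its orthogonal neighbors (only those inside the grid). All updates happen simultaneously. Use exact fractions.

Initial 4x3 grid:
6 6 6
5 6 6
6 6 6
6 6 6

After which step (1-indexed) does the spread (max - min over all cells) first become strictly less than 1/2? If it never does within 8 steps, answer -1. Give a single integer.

Answer: 1

Derivation:
Step 1: max=6, min=17/3, spread=1/3
  -> spread < 1/2 first at step 1
Step 2: max=6, min=689/120, spread=31/120
Step 3: max=6, min=6269/1080, spread=211/1080
Step 4: max=10753/1800, min=631103/108000, spread=14077/108000
Step 5: max=644317/108000, min=5691593/972000, spread=5363/48600
Step 6: max=357131/60000, min=171219191/29160000, spread=93859/1166400
Step 7: max=577863533/97200000, min=10287325519/1749600000, spread=4568723/69984000
Step 8: max=17314381111/2916000000, min=618075564371/104976000000, spread=8387449/167961600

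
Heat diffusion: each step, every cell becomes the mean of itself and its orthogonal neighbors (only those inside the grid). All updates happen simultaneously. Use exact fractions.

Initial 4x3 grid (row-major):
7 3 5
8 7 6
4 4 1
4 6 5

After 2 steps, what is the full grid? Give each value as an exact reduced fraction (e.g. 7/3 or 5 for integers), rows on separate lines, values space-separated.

Answer: 6 653/120 179/36
231/40 107/20 1141/240
617/120 19/4 343/80
173/36 1069/240 17/4

Derivation:
After step 1:
  6 11/2 14/3
  13/2 28/5 19/4
  5 22/5 4
  14/3 19/4 4
After step 2:
  6 653/120 179/36
  231/40 107/20 1141/240
  617/120 19/4 343/80
  173/36 1069/240 17/4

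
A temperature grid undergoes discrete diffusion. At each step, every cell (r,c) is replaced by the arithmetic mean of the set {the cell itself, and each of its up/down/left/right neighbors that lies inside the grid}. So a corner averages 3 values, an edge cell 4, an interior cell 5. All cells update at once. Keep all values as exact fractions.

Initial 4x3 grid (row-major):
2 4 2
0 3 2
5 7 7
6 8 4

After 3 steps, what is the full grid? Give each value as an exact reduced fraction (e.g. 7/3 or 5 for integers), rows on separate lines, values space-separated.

After step 1:
  2 11/4 8/3
  5/2 16/5 7/2
  9/2 6 5
  19/3 25/4 19/3
After step 2:
  29/12 637/240 107/36
  61/20 359/100 431/120
  29/6 499/100 125/24
  205/36 299/48 211/36
After step 3:
  1949/720 41879/14400 6637/2160
  1389/400 21451/6000 6913/1800
  16711/3600 29821/6000 8843/1800
  2413/432 81989/14400 2491/432

Answer: 1949/720 41879/14400 6637/2160
1389/400 21451/6000 6913/1800
16711/3600 29821/6000 8843/1800
2413/432 81989/14400 2491/432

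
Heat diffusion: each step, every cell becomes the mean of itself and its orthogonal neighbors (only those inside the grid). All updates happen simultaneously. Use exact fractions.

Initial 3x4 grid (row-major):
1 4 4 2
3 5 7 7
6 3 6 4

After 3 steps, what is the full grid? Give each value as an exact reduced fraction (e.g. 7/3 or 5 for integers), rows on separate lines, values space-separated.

After step 1:
  8/3 7/2 17/4 13/3
  15/4 22/5 29/5 5
  4 5 5 17/3
After step 2:
  119/36 889/240 1073/240 163/36
  889/240 449/100 489/100 26/5
  17/4 23/5 161/30 47/9
After step 3:
  3857/1080 28747/7200 31667/7200 10223/2160
  56699/14400 12833/3000 9767/2000 124/25
  3013/720 1403/300 18071/3600 1421/270

Answer: 3857/1080 28747/7200 31667/7200 10223/2160
56699/14400 12833/3000 9767/2000 124/25
3013/720 1403/300 18071/3600 1421/270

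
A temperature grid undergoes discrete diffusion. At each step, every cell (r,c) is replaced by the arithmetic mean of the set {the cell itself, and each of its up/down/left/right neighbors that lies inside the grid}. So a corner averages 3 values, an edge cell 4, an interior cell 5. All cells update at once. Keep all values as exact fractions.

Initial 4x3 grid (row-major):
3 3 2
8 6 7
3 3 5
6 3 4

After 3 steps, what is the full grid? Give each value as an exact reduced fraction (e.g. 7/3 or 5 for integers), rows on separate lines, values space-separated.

After step 1:
  14/3 7/2 4
  5 27/5 5
  5 4 19/4
  4 4 4
After step 2:
  79/18 527/120 25/6
  301/60 229/50 383/80
  9/2 463/100 71/16
  13/3 4 17/4
After step 3:
  4967/1080 31549/7200 3203/720
  16637/3600 28087/6000 10783/2400
  231/50 8859/2000 3621/800
  77/18 1291/300 203/48

Answer: 4967/1080 31549/7200 3203/720
16637/3600 28087/6000 10783/2400
231/50 8859/2000 3621/800
77/18 1291/300 203/48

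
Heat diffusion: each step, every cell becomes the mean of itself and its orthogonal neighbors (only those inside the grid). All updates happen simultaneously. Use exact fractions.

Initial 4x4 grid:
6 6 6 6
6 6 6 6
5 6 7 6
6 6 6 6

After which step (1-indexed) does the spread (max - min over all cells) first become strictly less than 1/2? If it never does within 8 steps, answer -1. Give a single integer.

Answer: 2

Derivation:
Step 1: max=25/4, min=17/3, spread=7/12
Step 2: max=309/50, min=139/24, spread=233/600
  -> spread < 1/2 first at step 2
Step 3: max=14743/2400, min=2531/432, spread=6137/21600
Step 4: max=66179/10800, min=382237/64800, spread=14837/64800
Step 5: max=395617/64800, min=9598459/1620000, spread=48661/270000
Step 6: max=59211893/9720000, min=115548043/19440000, spread=35503/240000
Step 7: max=1772249627/291600000, min=8684763343/1458000000, spread=7353533/60750000
Step 8: max=53076706229/8748000000, min=522037179269/87480000000, spread=2909961007/29160000000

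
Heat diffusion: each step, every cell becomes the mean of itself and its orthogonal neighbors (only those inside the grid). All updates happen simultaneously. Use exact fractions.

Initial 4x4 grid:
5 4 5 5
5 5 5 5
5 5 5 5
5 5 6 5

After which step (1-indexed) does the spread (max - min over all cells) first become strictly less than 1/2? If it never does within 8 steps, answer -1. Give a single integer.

Answer: 3

Derivation:
Step 1: max=16/3, min=14/3, spread=2/3
Step 2: max=631/120, min=569/120, spread=31/60
Step 3: max=5611/1080, min=5189/1080, spread=211/540
  -> spread < 1/2 first at step 3
Step 4: max=167041/32400, min=156959/32400, spread=5041/16200
Step 5: max=4990111/972000, min=4729889/972000, spread=130111/486000
Step 6: max=149055781/29160000, min=142544219/29160000, spread=3255781/14580000
Step 7: max=4456360351/874800000, min=4291639649/874800000, spread=82360351/437400000
Step 8: max=133294577821/26244000000, min=129145422179/26244000000, spread=2074577821/13122000000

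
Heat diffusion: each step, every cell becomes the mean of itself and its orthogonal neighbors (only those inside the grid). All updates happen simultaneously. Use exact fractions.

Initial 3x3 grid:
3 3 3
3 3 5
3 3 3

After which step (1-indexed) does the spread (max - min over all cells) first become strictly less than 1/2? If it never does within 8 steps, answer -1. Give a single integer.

Answer: 3

Derivation:
Step 1: max=11/3, min=3, spread=2/3
Step 2: max=427/120, min=3, spread=67/120
Step 3: max=3677/1080, min=307/100, spread=1807/5400
  -> spread < 1/2 first at step 3
Step 4: max=1453963/432000, min=8461/2700, spread=33401/144000
Step 5: max=12893933/3888000, min=853391/270000, spread=3025513/19440000
Step 6: max=5130526867/1555200000, min=45955949/14400000, spread=53531/497664
Step 7: max=305968925849/93312000000, min=12455116051/3888000000, spread=450953/5971968
Step 8: max=18305063560603/5598720000000, min=1500688610519/466560000000, spread=3799043/71663616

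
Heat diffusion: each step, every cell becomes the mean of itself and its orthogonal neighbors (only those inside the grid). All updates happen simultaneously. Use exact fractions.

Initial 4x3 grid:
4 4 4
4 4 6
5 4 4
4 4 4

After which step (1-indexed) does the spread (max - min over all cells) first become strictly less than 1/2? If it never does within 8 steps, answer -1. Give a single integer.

Answer: 2

Derivation:
Step 1: max=14/3, min=4, spread=2/3
Step 2: max=271/60, min=49/12, spread=13/30
  -> spread < 1/2 first at step 2
Step 3: max=2371/540, min=943/225, spread=539/2700
Step 4: max=469331/108000, min=136333/32400, spread=44663/324000
Step 5: max=4201961/972000, min=4094701/972000, spread=5363/48600
Step 6: max=7844747/1822500, min=123169477/29160000, spread=93859/1166400
Step 7: max=939375671/218700000, min=7400787293/1749600000, spread=4568723/69984000
Step 8: max=225001575631/52488000000, min=444760995637/104976000000, spread=8387449/167961600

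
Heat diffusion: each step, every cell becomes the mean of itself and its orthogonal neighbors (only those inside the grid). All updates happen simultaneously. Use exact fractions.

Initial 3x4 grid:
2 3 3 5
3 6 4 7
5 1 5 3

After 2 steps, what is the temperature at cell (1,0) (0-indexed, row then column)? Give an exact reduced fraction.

Step 1: cell (1,0) = 4
Step 2: cell (1,0) = 49/15
Full grid after step 2:
  61/18 799/240 69/16 9/2
  49/15 403/100 403/100 79/16
  15/4 139/40 35/8 13/3

Answer: 49/15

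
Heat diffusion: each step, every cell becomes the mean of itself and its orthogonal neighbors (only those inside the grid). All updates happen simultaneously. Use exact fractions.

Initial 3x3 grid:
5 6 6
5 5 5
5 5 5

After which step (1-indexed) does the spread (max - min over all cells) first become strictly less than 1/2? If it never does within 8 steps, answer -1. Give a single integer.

Step 1: max=17/3, min=5, spread=2/3
Step 2: max=197/36, min=5, spread=17/36
  -> spread < 1/2 first at step 2
Step 3: max=11647/2160, min=911/180, spread=143/432
Step 4: max=690749/129600, min=13763/2700, spread=1205/5184
Step 5: max=41179303/7776000, min=369541/72000, spread=10151/62208
Step 6: max=2458469141/466560000, min=100209209/19440000, spread=85517/746496
Step 7: max=147040390927/27993600000, min=12065753671/2332800000, spread=720431/8957952
Step 8: max=8801694194669/1679616000000, min=30232161863/5832000000, spread=6069221/107495424

Answer: 2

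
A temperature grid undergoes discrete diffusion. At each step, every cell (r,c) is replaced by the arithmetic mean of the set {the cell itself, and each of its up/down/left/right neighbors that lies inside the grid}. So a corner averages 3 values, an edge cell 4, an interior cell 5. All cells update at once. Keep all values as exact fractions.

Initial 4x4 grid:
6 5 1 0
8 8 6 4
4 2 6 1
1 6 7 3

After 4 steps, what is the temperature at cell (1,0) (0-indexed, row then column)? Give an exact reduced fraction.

Answer: 1116281/216000

Derivation:
Step 1: cell (1,0) = 13/2
Step 2: cell (1,0) = 1343/240
Step 3: cell (1,0) = 1571/288
Step 4: cell (1,0) = 1116281/216000
Full grid after step 4:
  69187/12960 261779/54000 219517/54000 223147/64800
  1116281/216000 885101/180000 747409/180000 793213/216000
  209453/43200 834967/180000 157151/36000 846277/216000
  290509/64800 97591/21600 464471/108000 269641/64800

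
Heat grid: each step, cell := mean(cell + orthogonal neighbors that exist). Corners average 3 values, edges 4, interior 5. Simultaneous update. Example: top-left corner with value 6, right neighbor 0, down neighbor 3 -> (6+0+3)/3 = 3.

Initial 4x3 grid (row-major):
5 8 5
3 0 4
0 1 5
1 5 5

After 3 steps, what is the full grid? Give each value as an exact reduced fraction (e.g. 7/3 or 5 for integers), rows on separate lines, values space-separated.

After step 1:
  16/3 9/2 17/3
  2 16/5 7/2
  5/4 11/5 15/4
  2 3 5
After step 2:
  71/18 187/40 41/9
  707/240 77/25 967/240
  149/80 67/25 289/80
  25/12 61/20 47/12
After step 3:
  8327/2160 3251/800 9547/2160
  21299/7200 1741/500 27499/7200
  5743/2400 2857/1000 8543/2400
  1679/720 1173/400 2539/720

Answer: 8327/2160 3251/800 9547/2160
21299/7200 1741/500 27499/7200
5743/2400 2857/1000 8543/2400
1679/720 1173/400 2539/720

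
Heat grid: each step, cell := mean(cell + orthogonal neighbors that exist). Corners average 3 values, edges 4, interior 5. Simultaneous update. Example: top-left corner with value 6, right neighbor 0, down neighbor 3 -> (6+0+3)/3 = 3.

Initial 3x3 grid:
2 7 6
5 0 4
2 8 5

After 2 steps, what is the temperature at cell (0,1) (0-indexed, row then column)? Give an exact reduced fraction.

Answer: 1133/240

Derivation:
Step 1: cell (0,1) = 15/4
Step 2: cell (0,1) = 1133/240
Full grid after step 2:
  32/9 1133/240 79/18
  1003/240 183/50 1193/240
  11/3 1153/240 79/18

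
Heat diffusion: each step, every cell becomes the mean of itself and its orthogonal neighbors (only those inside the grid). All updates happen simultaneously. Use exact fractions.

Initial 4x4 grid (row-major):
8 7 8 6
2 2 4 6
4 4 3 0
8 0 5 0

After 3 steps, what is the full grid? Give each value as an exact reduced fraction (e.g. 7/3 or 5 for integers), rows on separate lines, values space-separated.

After step 1:
  17/3 25/4 25/4 20/3
  4 19/5 23/5 4
  9/2 13/5 16/5 9/4
  4 17/4 2 5/3
After step 2:
  191/36 659/120 713/120 203/36
  539/120 17/4 437/100 1051/240
  151/40 367/100 293/100 667/240
  17/4 257/80 667/240 71/36
After step 3:
  688/135 1889/360 9649/1800 11491/2160
  401/90 3341/750 5249/1200 30901/7200
  607/150 1427/400 9917/3000 21709/7200
  899/240 8347/2400 19609/7200 2711/1080

Answer: 688/135 1889/360 9649/1800 11491/2160
401/90 3341/750 5249/1200 30901/7200
607/150 1427/400 9917/3000 21709/7200
899/240 8347/2400 19609/7200 2711/1080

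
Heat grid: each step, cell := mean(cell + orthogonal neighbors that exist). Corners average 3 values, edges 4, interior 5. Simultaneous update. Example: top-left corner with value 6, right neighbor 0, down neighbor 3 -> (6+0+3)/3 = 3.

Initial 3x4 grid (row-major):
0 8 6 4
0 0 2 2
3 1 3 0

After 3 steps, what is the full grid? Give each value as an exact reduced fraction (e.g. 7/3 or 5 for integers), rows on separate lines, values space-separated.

Answer: 5317/2160 1303/450 4033/1200 1201/360
8977/4800 2319/1000 15649/6000 4777/1800
212/135 12623/7200 14323/7200 4441/2160

Derivation:
After step 1:
  8/3 7/2 5 4
  3/4 11/5 13/5 2
  4/3 7/4 3/2 5/3
After step 2:
  83/36 401/120 151/40 11/3
  139/80 54/25 133/50 77/30
  23/18 407/240 451/240 31/18
After step 3:
  5317/2160 1303/450 4033/1200 1201/360
  8977/4800 2319/1000 15649/6000 4777/1800
  212/135 12623/7200 14323/7200 4441/2160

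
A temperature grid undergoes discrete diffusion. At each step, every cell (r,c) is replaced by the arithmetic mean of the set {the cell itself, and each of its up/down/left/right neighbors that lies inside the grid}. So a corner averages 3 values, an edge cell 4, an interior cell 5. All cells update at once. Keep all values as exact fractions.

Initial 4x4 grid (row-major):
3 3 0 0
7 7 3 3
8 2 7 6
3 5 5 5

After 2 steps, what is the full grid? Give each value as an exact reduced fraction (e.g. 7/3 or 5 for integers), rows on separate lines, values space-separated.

After step 1:
  13/3 13/4 3/2 1
  25/4 22/5 4 3
  5 29/5 23/5 21/4
  16/3 15/4 11/2 16/3
After step 2:
  83/18 809/240 39/16 11/6
  1199/240 237/50 7/2 53/16
  1343/240 471/100 503/100 1091/240
  169/36 1223/240 1151/240 193/36

Answer: 83/18 809/240 39/16 11/6
1199/240 237/50 7/2 53/16
1343/240 471/100 503/100 1091/240
169/36 1223/240 1151/240 193/36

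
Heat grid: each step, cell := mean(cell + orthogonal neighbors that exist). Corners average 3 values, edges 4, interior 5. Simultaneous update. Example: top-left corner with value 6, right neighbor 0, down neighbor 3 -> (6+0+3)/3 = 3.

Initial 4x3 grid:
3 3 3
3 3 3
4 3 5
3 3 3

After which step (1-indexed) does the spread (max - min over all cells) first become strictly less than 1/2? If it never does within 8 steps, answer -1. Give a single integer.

Answer: 3

Derivation:
Step 1: max=11/3, min=3, spread=2/3
Step 2: max=107/30, min=3, spread=17/30
Step 3: max=466/135, min=221/72, spread=413/1080
  -> spread < 1/2 first at step 3
Step 4: max=13681/4050, min=9391/3000, spread=20063/81000
Step 5: max=3278471/972000, min=1019647/324000, spread=21953/97200
Step 6: max=97488677/29160000, min=7720771/2430000, spread=193577/1166400
Step 7: max=5828873443/1749600000, min=930146953/291600000, spread=9919669/69984000
Step 8: max=348130244387/104976000000, min=7009935469/2187000000, spread=18645347/167961600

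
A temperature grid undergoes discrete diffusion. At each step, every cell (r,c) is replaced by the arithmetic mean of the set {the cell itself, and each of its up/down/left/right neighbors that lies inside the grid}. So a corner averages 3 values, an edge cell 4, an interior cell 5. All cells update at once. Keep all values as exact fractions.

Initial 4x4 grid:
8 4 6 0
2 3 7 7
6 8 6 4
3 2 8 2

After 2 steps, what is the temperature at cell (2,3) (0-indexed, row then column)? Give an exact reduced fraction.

Answer: 1231/240

Derivation:
Step 1: cell (2,3) = 19/4
Step 2: cell (2,3) = 1231/240
Full grid after step 2:
  44/9 569/120 589/120 157/36
  569/120 128/25 519/100 1163/240
  109/24 132/25 533/100 1231/240
  41/9 221/48 1261/240 167/36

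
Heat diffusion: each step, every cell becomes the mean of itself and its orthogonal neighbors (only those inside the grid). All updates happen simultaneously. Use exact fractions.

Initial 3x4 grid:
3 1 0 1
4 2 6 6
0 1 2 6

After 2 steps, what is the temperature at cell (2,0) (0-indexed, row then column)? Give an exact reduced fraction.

Step 1: cell (2,0) = 5/3
Step 2: cell (2,0) = 31/18
Full grid after step 2:
  77/36 269/120 271/120 109/36
  563/240 11/5 33/10 299/80
  31/18 71/30 193/60 79/18

Answer: 31/18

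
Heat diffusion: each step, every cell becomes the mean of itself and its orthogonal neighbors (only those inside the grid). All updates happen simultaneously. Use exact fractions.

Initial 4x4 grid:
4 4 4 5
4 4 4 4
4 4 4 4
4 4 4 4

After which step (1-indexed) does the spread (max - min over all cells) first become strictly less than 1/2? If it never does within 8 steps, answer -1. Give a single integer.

Step 1: max=13/3, min=4, spread=1/3
  -> spread < 1/2 first at step 1
Step 2: max=77/18, min=4, spread=5/18
Step 3: max=905/216, min=4, spread=41/216
Step 4: max=26963/6480, min=4, spread=1043/6480
Step 5: max=803153/194400, min=4, spread=25553/194400
Step 6: max=23999459/5832000, min=72079/18000, spread=645863/5832000
Step 7: max=717481691/174960000, min=480971/120000, spread=16225973/174960000
Step 8: max=21472677983/5248800000, min=216701/54000, spread=409340783/5248800000

Answer: 1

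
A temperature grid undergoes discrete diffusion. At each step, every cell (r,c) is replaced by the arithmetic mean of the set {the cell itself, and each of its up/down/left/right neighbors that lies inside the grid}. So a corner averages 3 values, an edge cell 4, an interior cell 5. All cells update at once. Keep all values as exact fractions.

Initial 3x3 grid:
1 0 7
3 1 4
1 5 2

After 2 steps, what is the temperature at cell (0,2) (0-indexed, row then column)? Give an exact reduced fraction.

Answer: 113/36

Derivation:
Step 1: cell (0,2) = 11/3
Step 2: cell (0,2) = 113/36
Full grid after step 2:
  61/36 197/80 113/36
  253/120 121/50 403/120
  9/4 691/240 113/36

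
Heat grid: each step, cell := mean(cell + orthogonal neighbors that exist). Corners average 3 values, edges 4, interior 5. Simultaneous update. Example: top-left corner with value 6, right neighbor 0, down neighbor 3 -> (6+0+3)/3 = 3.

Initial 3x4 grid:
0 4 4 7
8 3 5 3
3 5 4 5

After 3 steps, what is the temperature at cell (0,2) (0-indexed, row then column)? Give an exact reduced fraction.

Answer: 32113/7200

Derivation:
Step 1: cell (0,2) = 5
Step 2: cell (0,2) = 973/240
Step 3: cell (0,2) = 32113/7200
Full grid after step 3:
  193/48 9251/2400 32113/7200 9583/2160
  28493/7200 26189/6000 25159/6000 8347/1800
  481/108 1883/450 5423/1200 521/120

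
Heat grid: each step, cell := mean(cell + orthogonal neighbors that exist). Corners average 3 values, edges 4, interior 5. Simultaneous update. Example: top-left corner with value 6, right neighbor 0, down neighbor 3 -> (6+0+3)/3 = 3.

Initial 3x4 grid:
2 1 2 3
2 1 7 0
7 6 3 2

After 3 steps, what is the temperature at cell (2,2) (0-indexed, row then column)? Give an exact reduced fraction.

Step 1: cell (2,2) = 9/2
Step 2: cell (2,2) = 781/240
Step 3: cell (2,2) = 5021/1440
Full grid after step 3:
  5599/2160 3497/1440 3851/1440 5131/2160
  139/45 1957/600 337/120 203/72
  931/240 583/160 5021/1440 6151/2160

Answer: 5021/1440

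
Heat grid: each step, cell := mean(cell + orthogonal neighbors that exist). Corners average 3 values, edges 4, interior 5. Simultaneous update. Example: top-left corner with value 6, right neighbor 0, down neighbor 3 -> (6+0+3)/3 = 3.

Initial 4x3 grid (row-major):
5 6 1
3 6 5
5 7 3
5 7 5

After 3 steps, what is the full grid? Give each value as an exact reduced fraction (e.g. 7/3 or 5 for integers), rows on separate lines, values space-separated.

Answer: 10249/2160 6539/1440 1061/240
7073/1440 73/15 2191/480
7619/1440 3103/600 2413/480
11791/2160 1967/360 1259/240

Derivation:
After step 1:
  14/3 9/2 4
  19/4 27/5 15/4
  5 28/5 5
  17/3 6 5
After step 2:
  167/36 557/120 49/12
  1189/240 24/5 363/80
  1261/240 27/5 387/80
  50/9 167/30 16/3
After step 3:
  10249/2160 6539/1440 1061/240
  7073/1440 73/15 2191/480
  7619/1440 3103/600 2413/480
  11791/2160 1967/360 1259/240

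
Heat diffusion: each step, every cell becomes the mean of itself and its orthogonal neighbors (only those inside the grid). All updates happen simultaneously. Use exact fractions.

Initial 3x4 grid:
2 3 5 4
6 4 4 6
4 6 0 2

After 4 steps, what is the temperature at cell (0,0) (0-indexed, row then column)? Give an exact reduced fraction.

Step 1: cell (0,0) = 11/3
Step 2: cell (0,0) = 67/18
Step 3: cell (0,0) = 4343/1080
Step 4: cell (0,0) = 129557/32400
Full grid after step 4:
  129557/32400 432689/108000 142583/36000 43109/10800
  24593/6000 59047/15000 173941/45000 204517/54000
  131857/32400 426439/108000 397499/108000 117527/32400

Answer: 129557/32400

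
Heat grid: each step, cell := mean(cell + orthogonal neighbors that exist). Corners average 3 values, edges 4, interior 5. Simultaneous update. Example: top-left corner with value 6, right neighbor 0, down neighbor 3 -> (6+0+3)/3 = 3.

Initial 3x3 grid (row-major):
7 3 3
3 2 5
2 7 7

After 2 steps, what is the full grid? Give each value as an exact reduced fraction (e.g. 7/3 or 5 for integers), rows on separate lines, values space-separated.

Answer: 139/36 63/16 35/9
95/24 4 73/16
4 113/24 181/36

Derivation:
After step 1:
  13/3 15/4 11/3
  7/2 4 17/4
  4 9/2 19/3
After step 2:
  139/36 63/16 35/9
  95/24 4 73/16
  4 113/24 181/36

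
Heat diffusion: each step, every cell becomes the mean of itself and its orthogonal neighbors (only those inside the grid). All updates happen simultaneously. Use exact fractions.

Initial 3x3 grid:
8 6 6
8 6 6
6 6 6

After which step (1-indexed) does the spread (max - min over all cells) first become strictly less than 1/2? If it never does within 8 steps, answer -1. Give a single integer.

Answer: 4

Derivation:
Step 1: max=22/3, min=6, spread=4/3
Step 2: max=125/18, min=6, spread=17/18
Step 3: max=7327/1080, min=551/90, spread=143/216
Step 4: max=431549/64800, min=8363/1350, spread=1205/2592
  -> spread < 1/2 first at step 4
Step 5: max=25627303/3888000, min=225541/36000, spread=10151/31104
Step 6: max=1525349141/233280000, min=61329209/9720000, spread=85517/373248
Step 7: max=91053190927/13996800000, min=7400153671/1166400000, spread=720431/4478976
Step 8: max=5442462194669/839808000000, min=18568161863/2916000000, spread=6069221/53747712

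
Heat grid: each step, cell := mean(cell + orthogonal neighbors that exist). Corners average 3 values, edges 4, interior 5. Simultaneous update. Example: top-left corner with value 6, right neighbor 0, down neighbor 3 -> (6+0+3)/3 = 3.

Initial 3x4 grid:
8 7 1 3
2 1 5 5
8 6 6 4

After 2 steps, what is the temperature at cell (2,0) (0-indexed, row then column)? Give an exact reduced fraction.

Answer: 46/9

Derivation:
Step 1: cell (2,0) = 16/3
Step 2: cell (2,0) = 46/9
Full grid after step 2:
  44/9 1087/240 297/80 15/4
  399/80 441/100 213/50 317/80
  46/9 601/120 191/40 29/6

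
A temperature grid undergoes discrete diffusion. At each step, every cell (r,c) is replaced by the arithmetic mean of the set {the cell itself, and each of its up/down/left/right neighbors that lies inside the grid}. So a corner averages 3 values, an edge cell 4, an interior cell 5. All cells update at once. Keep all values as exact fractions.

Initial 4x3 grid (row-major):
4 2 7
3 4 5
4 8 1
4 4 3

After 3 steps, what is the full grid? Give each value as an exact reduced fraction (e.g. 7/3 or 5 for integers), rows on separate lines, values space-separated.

After step 1:
  3 17/4 14/3
  15/4 22/5 17/4
  19/4 21/5 17/4
  4 19/4 8/3
After step 2:
  11/3 979/240 79/18
  159/40 417/100 527/120
  167/40 447/100 461/120
  9/2 937/240 35/9
After step 3:
  2813/720 58697/14400 9259/2160
  1199/300 25303/6000 15113/3600
  107/25 24673/6000 14933/3600
  3019/720 60347/14400 8377/2160

Answer: 2813/720 58697/14400 9259/2160
1199/300 25303/6000 15113/3600
107/25 24673/6000 14933/3600
3019/720 60347/14400 8377/2160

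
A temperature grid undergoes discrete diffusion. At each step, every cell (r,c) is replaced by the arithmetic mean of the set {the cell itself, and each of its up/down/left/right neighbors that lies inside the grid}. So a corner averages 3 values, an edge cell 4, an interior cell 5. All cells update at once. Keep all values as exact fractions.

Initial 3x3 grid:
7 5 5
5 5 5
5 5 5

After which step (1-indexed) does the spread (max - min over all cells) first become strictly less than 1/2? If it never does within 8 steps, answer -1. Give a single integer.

Step 1: max=17/3, min=5, spread=2/3
Step 2: max=50/9, min=5, spread=5/9
Step 3: max=581/108, min=5, spread=41/108
  -> spread < 1/2 first at step 3
Step 4: max=34531/6480, min=911/180, spread=347/1296
Step 5: max=2050937/388800, min=9157/1800, spread=2921/15552
Step 6: max=122468539/23328000, min=1105483/216000, spread=24611/186624
Step 7: max=7317122033/1399680000, min=24956741/4860000, spread=207329/2239488
Step 8: max=437933952451/83980800000, min=1334801599/259200000, spread=1746635/26873856

Answer: 3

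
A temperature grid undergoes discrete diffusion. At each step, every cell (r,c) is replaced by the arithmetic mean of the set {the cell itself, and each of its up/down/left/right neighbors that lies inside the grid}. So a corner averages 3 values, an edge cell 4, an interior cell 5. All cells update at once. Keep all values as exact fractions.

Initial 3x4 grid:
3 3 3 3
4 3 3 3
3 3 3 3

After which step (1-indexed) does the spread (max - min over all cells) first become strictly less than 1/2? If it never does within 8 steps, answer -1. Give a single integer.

Answer: 1

Derivation:
Step 1: max=10/3, min=3, spread=1/3
  -> spread < 1/2 first at step 1
Step 2: max=787/240, min=3, spread=67/240
Step 3: max=6917/2160, min=3, spread=437/2160
Step 4: max=2749531/864000, min=3009/1000, spread=29951/172800
Step 5: max=24543821/7776000, min=10204/3375, spread=206761/1555200
Step 6: max=9787395571/3110400000, min=16365671/5400000, spread=14430763/124416000
Step 7: max=584979741689/186624000000, min=1313652727/432000000, spread=139854109/1492992000
Step 8: max=35014791890251/11197440000000, min=118491228977/38880000000, spread=7114543559/89579520000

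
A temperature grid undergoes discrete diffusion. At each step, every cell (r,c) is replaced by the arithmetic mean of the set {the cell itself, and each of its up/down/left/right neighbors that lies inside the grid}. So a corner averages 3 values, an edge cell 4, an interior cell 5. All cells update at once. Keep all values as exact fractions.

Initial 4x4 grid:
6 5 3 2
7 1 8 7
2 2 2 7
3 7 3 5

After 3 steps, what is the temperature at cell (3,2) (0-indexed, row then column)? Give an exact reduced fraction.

Answer: 5119/1200

Derivation:
Step 1: cell (3,2) = 17/4
Step 2: cell (3,2) = 87/20
Step 3: cell (3,2) = 5119/1200
Full grid after step 3:
  3317/720 10367/2400 11039/2400 1657/360
  2483/600 8663/2000 4353/1000 11759/2400
  783/200 3827/1000 8897/2000 11423/2400
  147/40 1561/400 5119/1200 3443/720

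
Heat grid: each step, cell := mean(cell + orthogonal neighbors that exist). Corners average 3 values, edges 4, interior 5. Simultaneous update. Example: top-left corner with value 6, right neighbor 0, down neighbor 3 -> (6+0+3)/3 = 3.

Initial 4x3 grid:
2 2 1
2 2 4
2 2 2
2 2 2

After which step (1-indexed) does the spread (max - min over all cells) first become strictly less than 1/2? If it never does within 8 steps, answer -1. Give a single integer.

Step 1: max=5/2, min=7/4, spread=3/4
Step 2: max=569/240, min=23/12, spread=109/240
  -> spread < 1/2 first at step 2
Step 3: max=1781/800, min=2, spread=181/800
Step 4: max=474383/216000, min=88231/43200, spread=923/6000
Step 5: max=517423/240000, min=222181/108000, spread=213187/2160000
Step 6: max=417332807/194400000, min=22418099/10800000, spread=552281/7776000
Step 7: max=59711037947/27993600000, min=404936713/194400000, spread=56006051/1119744000
Step 8: max=1488662518367/699840000000, min=12196574171/5832000000, spread=25073617847/699840000000

Answer: 2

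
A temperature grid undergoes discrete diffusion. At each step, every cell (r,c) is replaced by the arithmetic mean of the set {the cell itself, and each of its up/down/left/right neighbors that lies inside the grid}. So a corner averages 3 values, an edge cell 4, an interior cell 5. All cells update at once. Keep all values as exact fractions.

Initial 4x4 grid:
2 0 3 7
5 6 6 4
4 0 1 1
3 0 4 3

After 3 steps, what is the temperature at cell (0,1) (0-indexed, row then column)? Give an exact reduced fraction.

Answer: 24131/7200

Derivation:
Step 1: cell (0,1) = 11/4
Step 2: cell (0,1) = 749/240
Step 3: cell (0,1) = 24131/7200
Full grid after step 3:
  853/270 24131/7200 27043/7200 871/216
  22721/7200 4769/1500 2071/600 26743/7200
  3997/1440 4037/1500 8363/3000 21031/7200
  332/135 3307/1440 16471/7200 2687/1080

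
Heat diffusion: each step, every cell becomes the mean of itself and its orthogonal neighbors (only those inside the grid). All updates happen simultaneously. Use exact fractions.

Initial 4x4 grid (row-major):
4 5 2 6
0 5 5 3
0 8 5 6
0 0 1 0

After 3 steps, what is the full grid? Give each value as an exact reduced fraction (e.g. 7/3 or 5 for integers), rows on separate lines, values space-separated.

After step 1:
  3 4 9/2 11/3
  9/4 23/5 4 5
  2 18/5 5 7/2
  0 9/4 3/2 7/3
After step 2:
  37/12 161/40 97/24 79/18
  237/80 369/100 231/50 97/24
  157/80 349/100 88/25 95/24
  17/12 147/80 133/48 22/9
After step 3:
  2417/720 371/100 1921/450 449/108
  7019/2400 1503/400 2987/750 3827/900
  5899/2400 29/10 22031/6000 1571/450
  313/180 1903/800 19031/7200 1321/432

Answer: 2417/720 371/100 1921/450 449/108
7019/2400 1503/400 2987/750 3827/900
5899/2400 29/10 22031/6000 1571/450
313/180 1903/800 19031/7200 1321/432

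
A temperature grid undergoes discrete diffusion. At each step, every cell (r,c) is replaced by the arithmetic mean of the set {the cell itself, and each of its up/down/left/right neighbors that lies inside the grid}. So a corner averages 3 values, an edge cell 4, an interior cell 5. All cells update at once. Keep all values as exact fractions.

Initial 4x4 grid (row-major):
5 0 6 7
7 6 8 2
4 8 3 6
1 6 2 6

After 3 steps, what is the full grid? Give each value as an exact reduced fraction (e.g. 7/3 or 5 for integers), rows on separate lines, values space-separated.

Answer: 869/180 2921/600 3071/600 365/72
987/200 257/50 5073/1000 2079/400
8749/1800 7351/1500 15077/3000 17339/3600
1223/270 8329/1800 8227/1800 5057/1080

Derivation:
After step 1:
  4 17/4 21/4 5
  11/2 29/5 5 23/4
  5 27/5 27/5 17/4
  11/3 17/4 17/4 14/3
After step 2:
  55/12 193/40 39/8 16/3
  203/40 519/100 136/25 5
  587/120 517/100 243/50 301/60
  155/36 527/120 557/120 79/18
After step 3:
  869/180 2921/600 3071/600 365/72
  987/200 257/50 5073/1000 2079/400
  8749/1800 7351/1500 15077/3000 17339/3600
  1223/270 8329/1800 8227/1800 5057/1080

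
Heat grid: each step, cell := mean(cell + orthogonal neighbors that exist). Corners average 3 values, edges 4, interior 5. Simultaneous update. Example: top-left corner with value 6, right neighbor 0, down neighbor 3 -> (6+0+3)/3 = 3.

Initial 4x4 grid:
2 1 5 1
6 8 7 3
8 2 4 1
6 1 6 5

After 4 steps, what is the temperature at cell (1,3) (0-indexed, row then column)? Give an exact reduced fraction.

Answer: 54857/14400

Derivation:
Step 1: cell (1,3) = 3
Step 2: cell (1,3) = 293/80
Step 3: cell (1,3) = 8719/2400
Step 4: cell (1,3) = 54857/14400
Full grid after step 4:
  24209/5400 9469/2250 1783/450 79279/21600
  83147/18000 67337/15000 48353/12000 54857/14400
  28727/6000 89777/20000 20827/5000 91639/24000
  3739/800 35831/8000 32583/8000 31/8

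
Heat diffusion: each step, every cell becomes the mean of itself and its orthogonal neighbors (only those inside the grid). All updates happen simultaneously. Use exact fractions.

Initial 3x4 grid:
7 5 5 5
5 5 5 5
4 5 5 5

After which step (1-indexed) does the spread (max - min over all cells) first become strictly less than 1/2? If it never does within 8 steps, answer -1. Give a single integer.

Answer: 3

Derivation:
Step 1: max=17/3, min=14/3, spread=1
Step 2: max=197/36, min=233/48, spread=89/144
Step 3: max=2291/432, min=7121/1440, spread=1547/4320
  -> spread < 1/2 first at step 3
Step 4: max=135667/25920, min=1433/288, spread=6697/25920
Step 5: max=8056649/1555200, min=71833/14400, spread=59737/311040
Step 6: max=480600211/93312000, min=6479123/1296000, spread=2820671/18662400
Step 7: max=28709649089/5598720000, min=194870581/38880000, spread=25931417/223948800
Step 8: max=1717621382851/335923200000, min=650861003/129600000, spread=1223586523/13436928000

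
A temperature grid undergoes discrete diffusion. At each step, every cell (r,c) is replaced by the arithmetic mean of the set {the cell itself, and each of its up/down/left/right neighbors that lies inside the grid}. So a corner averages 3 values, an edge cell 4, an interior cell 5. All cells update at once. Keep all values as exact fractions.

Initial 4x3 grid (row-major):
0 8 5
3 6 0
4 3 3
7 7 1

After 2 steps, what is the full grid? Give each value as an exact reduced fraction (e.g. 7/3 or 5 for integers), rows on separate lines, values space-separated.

Answer: 35/9 67/16 151/36
91/24 201/50 163/48
181/40 191/50 811/240
59/12 563/120 119/36

Derivation:
After step 1:
  11/3 19/4 13/3
  13/4 4 7/2
  17/4 23/5 7/4
  6 9/2 11/3
After step 2:
  35/9 67/16 151/36
  91/24 201/50 163/48
  181/40 191/50 811/240
  59/12 563/120 119/36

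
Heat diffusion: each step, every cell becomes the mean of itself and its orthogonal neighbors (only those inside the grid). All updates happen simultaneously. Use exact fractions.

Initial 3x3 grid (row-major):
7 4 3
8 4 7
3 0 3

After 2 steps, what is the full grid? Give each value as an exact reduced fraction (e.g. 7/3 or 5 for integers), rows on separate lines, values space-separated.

After step 1:
  19/3 9/2 14/3
  11/2 23/5 17/4
  11/3 5/2 10/3
After step 2:
  49/9 201/40 161/36
  201/40 427/100 337/80
  35/9 141/40 121/36

Answer: 49/9 201/40 161/36
201/40 427/100 337/80
35/9 141/40 121/36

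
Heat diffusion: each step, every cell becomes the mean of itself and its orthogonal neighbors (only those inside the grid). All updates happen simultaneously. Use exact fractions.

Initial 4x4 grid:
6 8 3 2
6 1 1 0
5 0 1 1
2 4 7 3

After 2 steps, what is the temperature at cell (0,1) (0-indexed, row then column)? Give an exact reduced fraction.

Answer: 67/15

Derivation:
Step 1: cell (0,1) = 9/2
Step 2: cell (0,1) = 67/15
Full grid after step 2:
  47/9 67/15 163/60 37/18
  1057/240 78/25 109/50 307/240
  817/240 139/50 52/25 95/48
  61/18 193/60 19/6 26/9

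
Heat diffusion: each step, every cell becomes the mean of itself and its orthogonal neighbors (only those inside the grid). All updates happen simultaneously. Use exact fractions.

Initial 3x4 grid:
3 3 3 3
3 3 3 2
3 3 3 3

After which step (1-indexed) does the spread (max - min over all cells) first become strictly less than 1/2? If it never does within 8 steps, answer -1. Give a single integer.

Answer: 1

Derivation:
Step 1: max=3, min=8/3, spread=1/3
  -> spread < 1/2 first at step 1
Step 2: max=3, min=653/240, spread=67/240
Step 3: max=3, min=6043/2160, spread=437/2160
Step 4: max=2991/1000, min=2434469/864000, spread=29951/172800
Step 5: max=10046/3375, min=22112179/7776000, spread=206761/1555200
Step 6: max=16034329/5400000, min=8875004429/3110400000, spread=14430763/124416000
Step 7: max=1278347273/432000000, min=534764258311/186624000000, spread=139854109/1492992000
Step 8: max=114788771023/38880000000, min=32169848109749/11197440000000, spread=7114543559/89579520000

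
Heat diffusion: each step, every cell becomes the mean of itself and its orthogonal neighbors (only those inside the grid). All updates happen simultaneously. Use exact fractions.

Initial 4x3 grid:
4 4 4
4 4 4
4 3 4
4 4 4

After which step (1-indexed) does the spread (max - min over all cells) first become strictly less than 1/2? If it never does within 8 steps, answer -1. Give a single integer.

Step 1: max=4, min=15/4, spread=1/4
  -> spread < 1/2 first at step 1
Step 2: max=4, min=377/100, spread=23/100
Step 3: max=1587/400, min=18389/4800, spread=131/960
Step 4: max=28409/7200, min=166249/43200, spread=841/8640
Step 5: max=5666627/1440000, min=66577949/17280000, spread=56863/691200
Step 6: max=50850457/12960000, min=600545659/155520000, spread=386393/6220800
Step 7: max=20315641187/5184000000, min=240438276869/62208000000, spread=26795339/497664000
Step 8: max=1217073850333/311040000000, min=14446104285871/3732480000000, spread=254051069/5971968000

Answer: 1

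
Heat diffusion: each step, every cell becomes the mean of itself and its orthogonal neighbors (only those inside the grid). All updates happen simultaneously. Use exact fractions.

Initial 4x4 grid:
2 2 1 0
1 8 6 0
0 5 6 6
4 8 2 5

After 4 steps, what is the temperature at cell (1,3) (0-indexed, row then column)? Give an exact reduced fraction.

Step 1: cell (1,3) = 3
Step 2: cell (1,3) = 707/240
Step 3: cell (1,3) = 22901/7200
Step 4: cell (1,3) = 721367/216000
Full grid after step 4:
  38921/12960 40789/13500 79609/27000 180941/64800
  716239/216000 5123/1440 630839/180000 721367/216000
  276493/72000 81793/20000 765449/180000 175363/43200
  9769/2400 159079/36000 98093/21600 290291/64800

Answer: 721367/216000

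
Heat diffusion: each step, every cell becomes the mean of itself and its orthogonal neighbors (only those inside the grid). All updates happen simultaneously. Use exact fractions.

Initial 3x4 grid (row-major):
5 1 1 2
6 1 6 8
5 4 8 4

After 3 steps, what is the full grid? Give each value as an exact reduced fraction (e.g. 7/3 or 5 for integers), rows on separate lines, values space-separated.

After step 1:
  4 2 5/2 11/3
  17/4 18/5 24/5 5
  5 9/2 11/2 20/3
After step 2:
  41/12 121/40 389/120 67/18
  337/80 383/100 107/25 151/30
  55/12 93/20 161/30 103/18
After step 3:
  2557/720 2027/600 6421/1800 4319/1080
  6417/1600 7999/2000 13051/3000 8441/1800
  3227/720 1843/400 18017/3600 1451/270

Answer: 2557/720 2027/600 6421/1800 4319/1080
6417/1600 7999/2000 13051/3000 8441/1800
3227/720 1843/400 18017/3600 1451/270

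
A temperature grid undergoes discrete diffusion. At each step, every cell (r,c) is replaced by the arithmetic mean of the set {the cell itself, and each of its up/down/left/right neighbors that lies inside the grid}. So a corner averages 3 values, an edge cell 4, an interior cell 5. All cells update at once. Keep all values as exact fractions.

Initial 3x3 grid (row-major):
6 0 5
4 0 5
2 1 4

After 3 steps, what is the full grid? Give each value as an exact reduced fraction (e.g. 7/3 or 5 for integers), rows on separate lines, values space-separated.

Answer: 1231/432 8407/2880 1309/432
959/360 811/300 4211/1440
1063/432 7327/2880 1189/432

Derivation:
After step 1:
  10/3 11/4 10/3
  3 2 7/2
  7/3 7/4 10/3
After step 2:
  109/36 137/48 115/36
  8/3 13/5 73/24
  85/36 113/48 103/36
After step 3:
  1231/432 8407/2880 1309/432
  959/360 811/300 4211/1440
  1063/432 7327/2880 1189/432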